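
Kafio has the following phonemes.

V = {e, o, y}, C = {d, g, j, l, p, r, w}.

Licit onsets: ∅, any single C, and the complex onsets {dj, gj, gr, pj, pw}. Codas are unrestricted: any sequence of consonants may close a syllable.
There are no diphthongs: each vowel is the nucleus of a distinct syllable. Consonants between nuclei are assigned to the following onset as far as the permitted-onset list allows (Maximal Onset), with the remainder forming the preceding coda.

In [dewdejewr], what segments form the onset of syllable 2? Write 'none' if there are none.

Vowels present: e, e, e; each is a nucleus, giving 3 syllables.
σ1/σ2 boundary: /wd/ splits as /w/ + /d/ (/d/ is the longest suffix that is a licit onset).
σ2/σ3 boundary: /j/ is a single consonant, so it becomes the next onset.
Putting it together: dew.de.jewr.
Syllable 2 is /de/: onset /d/, nucleus /e/, coda ∅.

d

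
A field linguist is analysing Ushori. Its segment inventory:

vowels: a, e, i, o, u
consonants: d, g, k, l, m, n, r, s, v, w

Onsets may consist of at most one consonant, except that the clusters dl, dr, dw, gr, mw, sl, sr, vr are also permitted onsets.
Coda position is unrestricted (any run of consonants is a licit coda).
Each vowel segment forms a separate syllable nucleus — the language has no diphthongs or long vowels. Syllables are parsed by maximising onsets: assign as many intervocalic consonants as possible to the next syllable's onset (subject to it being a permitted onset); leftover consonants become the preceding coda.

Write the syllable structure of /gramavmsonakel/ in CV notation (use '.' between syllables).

Vowels present: a, a, o, a, e; each is a nucleus, giving 5 syllables.
/a…a/ gap (V1→V2): /m/ is a single consonant, so it becomes the next onset.
/a…o/ gap (V2→V3): /vms/; trying suffixes from longest down, /s/ is the first permitted one, so coda /vm/ | onset /s/.
/o…a/ gap (V3→V4): /n/ → onset of the next syllable (single consonants are always licit onsets).
/a…e/ gap (V4→V5): /k/ is a single consonant, so it becomes the next onset.
Putting it together: gra.mavm.so.na.kel.
Mapping each syllable to C/V: /gra/ → CCV, /mavm/ → CVCC, /so/ → CV, /na/ → CV, /kel/ → CVC.

CCV.CVCC.CV.CV.CVC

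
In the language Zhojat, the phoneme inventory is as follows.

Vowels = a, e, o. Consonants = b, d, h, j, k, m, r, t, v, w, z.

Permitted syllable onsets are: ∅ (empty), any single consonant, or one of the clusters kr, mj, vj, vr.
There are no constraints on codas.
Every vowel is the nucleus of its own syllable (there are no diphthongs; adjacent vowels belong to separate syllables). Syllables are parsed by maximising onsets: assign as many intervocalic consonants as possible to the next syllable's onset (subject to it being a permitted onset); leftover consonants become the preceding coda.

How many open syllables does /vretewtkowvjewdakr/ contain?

1

The vowels are e, e, o, e, a — 5 nuclei, so 5 syllables.
σ1/σ2 boundary: /t/ is a single consonant, so it becomes the next onset.
σ2/σ3 boundary: /wtk/ splits as /wt/ + /k/ (/k/ is the longest suffix that is a licit onset).
σ3/σ4 boundary: /wvj/ splits as /w/ + /vj/ (/vj/ is the longest suffix that is a licit onset).
σ4/σ5 boundary: /wd/ — longest licit onset from the right is /d/, leaving /w/ as coda.
Syllabification: vre.tewt.kow.vjew.dakr.
Classifying each syllable: /vre/ (open), /tewt/ (closed), /kow/ (closed), /vjew/ (closed), /dakr/ (closed).
Open syllables: 1.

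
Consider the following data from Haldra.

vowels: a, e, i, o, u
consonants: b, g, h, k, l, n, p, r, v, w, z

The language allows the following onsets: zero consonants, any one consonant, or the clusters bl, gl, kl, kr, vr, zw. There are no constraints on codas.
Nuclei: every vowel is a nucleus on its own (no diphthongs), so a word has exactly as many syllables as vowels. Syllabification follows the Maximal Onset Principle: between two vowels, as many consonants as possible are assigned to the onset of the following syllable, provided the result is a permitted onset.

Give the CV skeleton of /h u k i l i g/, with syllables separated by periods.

CV.CV.CVC

Vowels present: u, i, i; each is a nucleus, giving 3 syllables.
/u…i/ gap (V1→V2): /k/ is a single consonant, so it becomes the next onset.
/i…i/ gap (V2→V3): /l/ → onset of the next syllable (single consonants are always licit onsets).
Result: hu.ki.lig.
Mapping each syllable to C/V: /hu/ → CV, /ki/ → CV, /lig/ → CVC.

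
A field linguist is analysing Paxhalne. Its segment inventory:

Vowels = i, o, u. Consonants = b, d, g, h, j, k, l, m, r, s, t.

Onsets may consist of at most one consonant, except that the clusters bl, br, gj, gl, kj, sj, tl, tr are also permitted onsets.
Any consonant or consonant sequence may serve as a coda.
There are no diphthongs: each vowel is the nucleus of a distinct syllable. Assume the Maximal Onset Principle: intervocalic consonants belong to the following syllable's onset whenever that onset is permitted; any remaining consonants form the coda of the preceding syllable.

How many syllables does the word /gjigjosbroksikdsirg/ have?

5

Nuclei (vowels): i, o, o, i, i → 5 syllables.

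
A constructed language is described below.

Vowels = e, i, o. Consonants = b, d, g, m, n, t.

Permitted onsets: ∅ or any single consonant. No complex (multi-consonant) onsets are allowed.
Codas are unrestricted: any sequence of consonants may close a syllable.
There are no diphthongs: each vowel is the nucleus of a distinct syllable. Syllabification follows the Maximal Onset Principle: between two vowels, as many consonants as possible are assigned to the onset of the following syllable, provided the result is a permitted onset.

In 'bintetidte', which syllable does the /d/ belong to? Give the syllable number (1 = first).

Nuclei (vowels): i, e, i, e → 4 syllables.
V1 /i/ – V2 /e/: cluster /nt/ — the longest permitted-onset suffix is /t/; onset = /t/, preceding coda = /n/.
V2 /e/ – V3 /i/: /t/ → onset of the next syllable (single consonants are always licit onsets).
V3 /i/ – V4 /e/: /dt/; trying suffixes from longest down, /t/ is the first permitted one, so coda /d/ | onset /t/.
Syllabification: bin.te.tid.te.
The /d/ is in the coda of syllable 3 (/tid/).

3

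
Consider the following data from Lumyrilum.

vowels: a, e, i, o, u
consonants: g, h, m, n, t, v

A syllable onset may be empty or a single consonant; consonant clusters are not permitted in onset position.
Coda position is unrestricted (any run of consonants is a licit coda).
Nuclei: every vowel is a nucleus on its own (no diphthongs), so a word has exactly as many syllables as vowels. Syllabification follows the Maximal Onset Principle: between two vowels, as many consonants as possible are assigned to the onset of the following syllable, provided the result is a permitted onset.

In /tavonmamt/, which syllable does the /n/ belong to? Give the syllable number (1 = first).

2

Nuclei (vowels): a, o, a → 3 syllables.
V1 /a/ – V2 /o/: /v/ → onset of the next syllable (single consonants are always licit onsets).
V2 /o/ – V3 /a/: /nm/ splits as /n/ + /m/ (/m/ is the longest suffix that is a licit onset).
Result: ta.von.mamt.
The /n/ is in the coda of syllable 2 (/von/).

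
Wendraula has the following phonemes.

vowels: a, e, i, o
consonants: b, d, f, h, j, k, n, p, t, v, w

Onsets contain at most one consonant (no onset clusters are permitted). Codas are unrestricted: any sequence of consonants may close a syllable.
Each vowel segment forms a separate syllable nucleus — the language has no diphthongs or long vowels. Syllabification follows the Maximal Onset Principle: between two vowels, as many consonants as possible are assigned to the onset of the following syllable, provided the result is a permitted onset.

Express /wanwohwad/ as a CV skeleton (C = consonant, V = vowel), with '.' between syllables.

The vowels are a, o, a — 3 nuclei, so 3 syllables.
Between /a/ (V1) and /o/ (V2): /nw/ — longest licit onset from the right is /w/, leaving /n/ as coda.
Between /o/ (V2) and /a/ (V3): /hw/ splits as /h/ + /w/ (/w/ is the longest suffix that is a licit onset).
So the parse is wan.woh.wad.
Mapping each syllable to C/V: /wan/ → CVC, /woh/ → CVC, /wad/ → CVC.

CVC.CVC.CVC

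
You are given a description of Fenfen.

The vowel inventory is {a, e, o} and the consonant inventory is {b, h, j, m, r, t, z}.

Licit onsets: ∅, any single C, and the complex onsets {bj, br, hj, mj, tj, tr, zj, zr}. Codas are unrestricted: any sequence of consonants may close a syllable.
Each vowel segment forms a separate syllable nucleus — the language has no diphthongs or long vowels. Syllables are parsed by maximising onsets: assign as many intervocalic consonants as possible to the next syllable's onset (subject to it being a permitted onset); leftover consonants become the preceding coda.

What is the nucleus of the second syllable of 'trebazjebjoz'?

Nuclei (vowels): e, a, e, o → 4 syllables.
The second nucleus (vowel 2 from the left) is /a/.

a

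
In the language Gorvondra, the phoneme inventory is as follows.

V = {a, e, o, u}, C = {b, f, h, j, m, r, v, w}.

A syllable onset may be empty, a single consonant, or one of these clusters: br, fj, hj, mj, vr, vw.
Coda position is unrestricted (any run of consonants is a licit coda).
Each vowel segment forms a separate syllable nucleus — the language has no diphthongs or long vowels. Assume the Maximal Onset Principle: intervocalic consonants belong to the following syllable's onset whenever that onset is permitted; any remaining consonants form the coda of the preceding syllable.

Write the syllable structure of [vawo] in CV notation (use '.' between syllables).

Vowels present: a, o; each is a nucleus, giving 2 syllables.
/a…o/ gap (V1→V2): /w/ → onset of the next syllable (single consonants are always licit onsets).
Putting it together: va.wo.
Mapping each syllable to C/V: /va/ → CV, /wo/ → CV.

CV.CV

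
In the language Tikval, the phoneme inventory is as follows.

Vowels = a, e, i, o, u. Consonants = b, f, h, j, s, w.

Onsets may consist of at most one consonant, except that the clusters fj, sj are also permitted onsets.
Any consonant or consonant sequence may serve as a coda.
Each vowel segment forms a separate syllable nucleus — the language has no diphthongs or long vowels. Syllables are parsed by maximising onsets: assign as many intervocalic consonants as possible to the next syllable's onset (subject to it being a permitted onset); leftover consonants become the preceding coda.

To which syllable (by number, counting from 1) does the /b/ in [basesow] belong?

1

The vowels are a, e, o — 3 nuclei, so 3 syllables.
/a…e/ gap (V1→V2): /s/ → onset of the next syllable (single consonants are always licit onsets).
/e…o/ gap (V2→V3): just /s/ — single C goes to the following onset.
Result: ba.se.sow.
The /b/ is in the onset of syllable 1 (/ba/).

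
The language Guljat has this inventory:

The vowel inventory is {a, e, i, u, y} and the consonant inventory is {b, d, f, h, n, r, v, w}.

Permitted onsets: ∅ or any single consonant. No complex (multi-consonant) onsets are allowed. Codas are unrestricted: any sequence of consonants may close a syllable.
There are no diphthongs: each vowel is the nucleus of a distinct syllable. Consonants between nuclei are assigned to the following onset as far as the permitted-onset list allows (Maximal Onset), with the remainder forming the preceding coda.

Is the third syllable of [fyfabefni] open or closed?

closed

Vowels present: y, a, e, i; each is a nucleus, giving 4 syllables.
V1 /y/ – V2 /a/: /f/ is a single consonant, so it becomes the next onset.
V2 /a/ – V3 /e/: just /b/ — single C goes to the following onset.
V3 /e/ – V4 /i/: /fn/; trying suffixes from longest down, /n/ is the first permitted one, so coda /f/ | onset /n/.
So the parse is fy.fa.bef.ni.
Syllable 3 is /bef/ with coda /f/, so it is closed.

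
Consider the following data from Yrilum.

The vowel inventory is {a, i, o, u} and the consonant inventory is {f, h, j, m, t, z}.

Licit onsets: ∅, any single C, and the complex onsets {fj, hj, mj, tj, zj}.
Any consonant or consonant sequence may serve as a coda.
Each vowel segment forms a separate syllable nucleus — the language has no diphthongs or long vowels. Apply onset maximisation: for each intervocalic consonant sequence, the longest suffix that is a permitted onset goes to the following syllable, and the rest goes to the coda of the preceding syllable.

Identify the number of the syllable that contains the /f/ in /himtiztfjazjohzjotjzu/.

Vowels present: i, i, a, o, o, u; each is a nucleus, giving 6 syllables.
σ1/σ2 boundary: cluster /mt/ — the longest permitted-onset suffix is /t/; onset = /t/, preceding coda = /m/.
σ2/σ3 boundary: /ztfj/ — longest licit onset from the right is /fj/, leaving /zt/ as coda.
σ3/σ4 boundary: cluster /zj/ — /zj/ is itself a permitted onset, so the whole cluster goes right; preceding coda = ∅.
σ4/σ5 boundary: /hzj/; trying suffixes from longest down, /zj/ is the first permitted one, so coda /h/ | onset /zj/.
σ5/σ6 boundary: /tjz/ splits as /tj/ + /z/ (/z/ is the longest suffix that is a licit onset).
Putting it together: him.tizt.fja.zjoh.zjotj.zu.
The /f/ is in the onset of syllable 3 (/fja/).

3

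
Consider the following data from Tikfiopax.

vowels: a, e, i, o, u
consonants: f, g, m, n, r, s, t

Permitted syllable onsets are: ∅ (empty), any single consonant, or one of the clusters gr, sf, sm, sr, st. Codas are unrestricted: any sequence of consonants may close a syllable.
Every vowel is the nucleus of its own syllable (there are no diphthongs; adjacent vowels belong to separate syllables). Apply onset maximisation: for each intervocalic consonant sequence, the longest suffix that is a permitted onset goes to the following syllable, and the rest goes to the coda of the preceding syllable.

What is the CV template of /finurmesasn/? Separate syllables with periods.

Vowels present: i, u, e, a; each is a nucleus, giving 4 syllables.
V1 /i/ – V2 /u/: just /n/ — single C goes to the following onset.
V2 /u/ – V3 /e/: cluster /rm/ — the longest permitted-onset suffix is /m/; onset = /m/, preceding coda = /r/.
V3 /e/ – V4 /a/: just /s/ — single C goes to the following onset.
So the parse is fi.nur.me.sasn.
Mapping each syllable to C/V: /fi/ → CV, /nur/ → CVC, /me/ → CV, /sasn/ → CVCC.

CV.CVC.CV.CVCC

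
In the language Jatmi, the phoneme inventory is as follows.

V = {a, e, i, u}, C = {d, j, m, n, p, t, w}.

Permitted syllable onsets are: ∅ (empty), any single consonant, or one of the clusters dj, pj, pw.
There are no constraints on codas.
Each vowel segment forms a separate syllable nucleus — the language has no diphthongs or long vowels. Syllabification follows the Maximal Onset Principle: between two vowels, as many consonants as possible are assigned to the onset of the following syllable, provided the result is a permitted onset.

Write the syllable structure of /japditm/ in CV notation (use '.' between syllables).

CVC.CVCC

The vowels are a, i — 2 nuclei, so 2 syllables.
σ1/σ2 boundary: /pd/; trying suffixes from longest down, /d/ is the first permitted one, so coda /p/ | onset /d/.
Result: jap.ditm.
Mapping each syllable to C/V: /jap/ → CVC, /ditm/ → CVCC.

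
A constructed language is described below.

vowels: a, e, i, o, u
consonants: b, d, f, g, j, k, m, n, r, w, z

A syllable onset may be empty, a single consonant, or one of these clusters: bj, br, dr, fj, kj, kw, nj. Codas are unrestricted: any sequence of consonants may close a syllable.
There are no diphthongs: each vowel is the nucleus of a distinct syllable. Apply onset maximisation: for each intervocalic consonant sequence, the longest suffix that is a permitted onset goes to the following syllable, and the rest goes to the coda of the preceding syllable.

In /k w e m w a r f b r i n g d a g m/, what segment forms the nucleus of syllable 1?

e

Nuclei (vowels): e, a, i, a → 4 syllables.
The first nucleus (vowel 1 from the left) is /e/.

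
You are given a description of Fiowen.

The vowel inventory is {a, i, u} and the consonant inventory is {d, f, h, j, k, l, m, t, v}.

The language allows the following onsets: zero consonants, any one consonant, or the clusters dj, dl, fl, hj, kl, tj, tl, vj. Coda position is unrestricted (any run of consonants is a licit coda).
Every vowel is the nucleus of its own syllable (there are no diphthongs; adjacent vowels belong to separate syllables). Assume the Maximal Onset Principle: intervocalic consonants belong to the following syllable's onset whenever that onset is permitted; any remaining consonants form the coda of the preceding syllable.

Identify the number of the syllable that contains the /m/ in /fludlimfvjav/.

2

The vowels are u, i, a — 3 nuclei, so 3 syllables.
/u…i/ gap (V1→V2): cluster /dl/ — /dl/ is itself a permitted onset, so the whole cluster goes right; preceding coda = ∅.
/i…a/ gap (V2→V3): /mfvj/; trying suffixes from longest down, /vj/ is the first permitted one, so coda /mf/ | onset /vj/.
So the parse is flu.dlimf.vjav.
The /m/ is in the coda of syllable 2 (/dlimf/).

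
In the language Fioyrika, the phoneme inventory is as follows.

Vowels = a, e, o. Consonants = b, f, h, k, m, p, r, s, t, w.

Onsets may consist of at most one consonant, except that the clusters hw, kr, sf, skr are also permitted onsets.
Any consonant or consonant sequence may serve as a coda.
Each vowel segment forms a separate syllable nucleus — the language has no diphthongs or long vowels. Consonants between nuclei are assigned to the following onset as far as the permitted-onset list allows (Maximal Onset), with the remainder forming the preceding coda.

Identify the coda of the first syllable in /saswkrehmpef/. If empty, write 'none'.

Nuclei (vowels): a, e, e → 3 syllables.
Between /a/ (V1) and /e/ (V2): /swkr/ — longest licit onset from the right is /kr/, leaving /sw/ as coda.
Between /e/ (V2) and /e/ (V3): /hmp/ splits as /hm/ + /p/ (/p/ is the longest suffix that is a licit onset).
Syllabification: sasw.krehm.pef.
Syllable 1 is /sasw/: onset /s/, nucleus /a/, coda /sw/.

sw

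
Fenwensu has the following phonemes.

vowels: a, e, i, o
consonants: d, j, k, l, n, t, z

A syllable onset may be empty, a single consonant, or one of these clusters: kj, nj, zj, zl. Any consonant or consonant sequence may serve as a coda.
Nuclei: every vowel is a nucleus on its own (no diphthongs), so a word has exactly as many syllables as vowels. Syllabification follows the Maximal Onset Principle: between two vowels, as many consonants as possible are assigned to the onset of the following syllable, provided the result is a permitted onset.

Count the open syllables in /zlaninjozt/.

The vowels are a, i, o — 3 nuclei, so 3 syllables.
Between /a/ (V1) and /i/ (V2): /n/ → onset of the next syllable (single consonants are always licit onsets).
Between /i/ (V2) and /o/ (V3): /nj/ — entire cluster is a permitted onset → onset /nj/, coda ∅.
So the parse is zla.ni.njozt.
Classifying each syllable: /zla/ (open), /ni/ (open), /njozt/ (closed).
Open syllables: 2.

2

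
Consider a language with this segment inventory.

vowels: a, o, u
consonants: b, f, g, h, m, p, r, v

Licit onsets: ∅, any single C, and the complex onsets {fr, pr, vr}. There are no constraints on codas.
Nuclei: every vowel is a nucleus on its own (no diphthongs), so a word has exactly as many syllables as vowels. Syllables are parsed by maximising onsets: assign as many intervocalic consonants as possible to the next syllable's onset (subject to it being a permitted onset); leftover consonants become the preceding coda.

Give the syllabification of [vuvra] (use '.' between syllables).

Nuclei (vowels): u, a → 2 syllables.
σ1/σ2 boundary: /vr/ — entire cluster is a permitted onset → onset /vr/, coda ∅.

vu.vra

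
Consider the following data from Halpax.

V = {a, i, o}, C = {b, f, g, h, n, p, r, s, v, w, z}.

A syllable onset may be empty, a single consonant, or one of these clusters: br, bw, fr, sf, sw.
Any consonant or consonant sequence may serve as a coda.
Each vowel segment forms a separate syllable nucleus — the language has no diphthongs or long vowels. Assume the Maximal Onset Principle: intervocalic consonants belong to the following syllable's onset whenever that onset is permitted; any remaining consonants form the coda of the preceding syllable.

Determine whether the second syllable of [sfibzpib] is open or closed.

Vowels present: i, i; each is a nucleus, giving 2 syllables.
V1 /i/ – V2 /i/: /bzp/; trying suffixes from longest down, /p/ is the first permitted one, so coda /bz/ | onset /p/.
Putting it together: sfibz.pib.
Syllable 2 is /pib/ with coda /b/, so it is closed.

closed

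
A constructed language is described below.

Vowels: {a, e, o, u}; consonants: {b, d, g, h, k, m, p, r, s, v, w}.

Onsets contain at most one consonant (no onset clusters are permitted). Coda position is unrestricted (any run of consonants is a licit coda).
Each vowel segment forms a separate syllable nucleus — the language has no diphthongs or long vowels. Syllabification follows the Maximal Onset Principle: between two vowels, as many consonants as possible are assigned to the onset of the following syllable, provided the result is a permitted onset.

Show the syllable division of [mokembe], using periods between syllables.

The vowels are o, e, e — 3 nuclei, so 3 syllables.
Between /o/ (V1) and /e/ (V2): just /k/ — single C goes to the following onset.
Between /e/ (V2) and /e/ (V3): /mb/ — longest licit onset from the right is /b/, leaving /m/ as coda.

mo.kem.be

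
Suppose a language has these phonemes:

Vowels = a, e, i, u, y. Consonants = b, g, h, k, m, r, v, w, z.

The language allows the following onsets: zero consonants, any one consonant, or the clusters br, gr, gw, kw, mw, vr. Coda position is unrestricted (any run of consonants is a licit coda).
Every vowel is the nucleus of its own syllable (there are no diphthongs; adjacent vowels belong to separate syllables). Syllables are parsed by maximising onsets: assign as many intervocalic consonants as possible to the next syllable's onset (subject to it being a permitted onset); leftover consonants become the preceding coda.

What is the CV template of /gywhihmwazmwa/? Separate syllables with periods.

CVC.CVC.CCVC.CCV

The vowels are y, i, a, a — 4 nuclei, so 4 syllables.
Between /y/ (V1) and /i/ (V2): /wh/; trying suffixes from longest down, /h/ is the first permitted one, so coda /w/ | onset /h/.
Between /i/ (V2) and /a/ (V3): /hmw/; trying suffixes from longest down, /mw/ is the first permitted one, so coda /h/ | onset /mw/.
Between /a/ (V3) and /a/ (V4): /zmw/ splits as /z/ + /mw/ (/mw/ is the longest suffix that is a licit onset).
Syllabification: gyw.hih.mwaz.mwa.
Mapping each syllable to C/V: /gyw/ → CVC, /hih/ → CVC, /mwaz/ → CCVC, /mwa/ → CCV.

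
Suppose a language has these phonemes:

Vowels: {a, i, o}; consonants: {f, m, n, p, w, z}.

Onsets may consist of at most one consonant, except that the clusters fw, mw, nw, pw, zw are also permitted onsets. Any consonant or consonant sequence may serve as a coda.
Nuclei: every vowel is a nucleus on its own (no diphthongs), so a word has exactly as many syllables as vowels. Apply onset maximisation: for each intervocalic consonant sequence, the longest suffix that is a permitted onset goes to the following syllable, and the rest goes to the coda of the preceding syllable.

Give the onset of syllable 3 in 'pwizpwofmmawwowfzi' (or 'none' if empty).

m

Nuclei (vowels): i, o, a, o, i → 5 syllables.
/i…o/ gap (V1→V2): /zpw/ — longest licit onset from the right is /pw/, leaving /z/ as coda.
/o…a/ gap (V2→V3): /fmm/; trying suffixes from longest down, /m/ is the first permitted one, so coda /fm/ | onset /m/.
/a…o/ gap (V3→V4): /ww/; trying suffixes from longest down, /w/ is the first permitted one, so coda /w/ | onset /w/.
/o…i/ gap (V4→V5): /wfz/ — longest licit onset from the right is /z/, leaving /wf/ as coda.
So the parse is pwiz.pwofm.maw.wowf.zi.
Syllable 3 is /maw/: onset /m/, nucleus /a/, coda /w/.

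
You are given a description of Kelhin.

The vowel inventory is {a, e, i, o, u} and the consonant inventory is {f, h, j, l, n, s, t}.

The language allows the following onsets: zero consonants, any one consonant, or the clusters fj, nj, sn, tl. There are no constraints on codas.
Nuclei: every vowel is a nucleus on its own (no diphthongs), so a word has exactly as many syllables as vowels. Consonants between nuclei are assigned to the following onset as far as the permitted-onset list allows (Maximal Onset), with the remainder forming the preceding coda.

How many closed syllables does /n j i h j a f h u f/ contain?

The vowels are i, a, u — 3 nuclei, so 3 syllables.
Between /i/ (V1) and /a/ (V2): /hj/; trying suffixes from longest down, /j/ is the first permitted one, so coda /h/ | onset /j/.
Between /a/ (V2) and /u/ (V3): cluster /fh/ — the longest permitted-onset suffix is /h/; onset = /h/, preceding coda = /f/.
Putting it together: njih.jaf.huf.
Classifying each syllable: /njih/ (closed), /jaf/ (closed), /huf/ (closed).
Closed syllables: 3.

3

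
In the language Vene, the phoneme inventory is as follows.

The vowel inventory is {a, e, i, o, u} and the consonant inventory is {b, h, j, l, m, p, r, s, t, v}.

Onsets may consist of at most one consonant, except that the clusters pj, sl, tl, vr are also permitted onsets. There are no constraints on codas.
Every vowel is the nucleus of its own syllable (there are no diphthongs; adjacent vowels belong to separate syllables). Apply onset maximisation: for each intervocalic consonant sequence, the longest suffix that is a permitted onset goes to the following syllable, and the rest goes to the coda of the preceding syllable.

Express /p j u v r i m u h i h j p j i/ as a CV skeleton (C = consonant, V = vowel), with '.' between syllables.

The vowels are u, i, u, i, i — 5 nuclei, so 5 syllables.
/u…i/ gap (V1→V2): /vr/ — entire cluster is a permitted onset → onset /vr/, coda ∅.
/i…u/ gap (V2→V3): /m/ → onset of the next syllable (single consonants are always licit onsets).
/u…i/ gap (V3→V4): just /h/ — single C goes to the following onset.
/i…i/ gap (V4→V5): /hjpj/; trying suffixes from longest down, /pj/ is the first permitted one, so coda /hj/ | onset /pj/.
So the parse is pju.vri.mu.hihj.pji.
Mapping each syllable to C/V: /pju/ → CCV, /vri/ → CCV, /mu/ → CV, /hihj/ → CVCC, /pji/ → CCV.

CCV.CCV.CV.CVCC.CCV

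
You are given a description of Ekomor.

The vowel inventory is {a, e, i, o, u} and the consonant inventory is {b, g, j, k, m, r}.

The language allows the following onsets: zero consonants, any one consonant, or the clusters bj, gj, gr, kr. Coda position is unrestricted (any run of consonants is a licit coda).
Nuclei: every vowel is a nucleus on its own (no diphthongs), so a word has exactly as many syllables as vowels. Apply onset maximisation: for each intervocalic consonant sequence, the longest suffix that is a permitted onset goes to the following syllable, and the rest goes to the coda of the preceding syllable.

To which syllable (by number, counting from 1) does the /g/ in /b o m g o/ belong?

2

The vowels are o, o — 2 nuclei, so 2 syllables.
σ1/σ2 boundary: cluster /mg/ — the longest permitted-onset suffix is /g/; onset = /g/, preceding coda = /m/.
Syllabification: bom.go.
The /g/ is in the onset of syllable 2 (/go/).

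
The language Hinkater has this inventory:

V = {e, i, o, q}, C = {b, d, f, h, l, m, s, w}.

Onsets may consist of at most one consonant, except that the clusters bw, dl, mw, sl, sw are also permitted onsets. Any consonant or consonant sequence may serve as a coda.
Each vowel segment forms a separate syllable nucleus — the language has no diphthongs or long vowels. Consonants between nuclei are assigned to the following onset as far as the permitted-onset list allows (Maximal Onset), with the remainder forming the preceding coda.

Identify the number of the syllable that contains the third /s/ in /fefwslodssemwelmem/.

3

The vowels are e, o, e, e, e — 5 nuclei, so 5 syllables.
V1 /e/ – V2 /o/: /fwsl/ — longest licit onset from the right is /sl/, leaving /fw/ as coda.
V2 /o/ – V3 /e/: /dss/ — longest licit onset from the right is /s/, leaving /ds/ as coda.
V3 /e/ – V4 /e/: cluster /mw/ — /mw/ is itself a permitted onset, so the whole cluster goes right; preceding coda = ∅.
V4 /e/ – V5 /e/: cluster /lm/ — the longest permitted-onset suffix is /m/; onset = /m/, preceding coda = /l/.
Result: fefw.slods.se.mwel.mem.
The third /s/ is in the onset of syllable 3 (/se/).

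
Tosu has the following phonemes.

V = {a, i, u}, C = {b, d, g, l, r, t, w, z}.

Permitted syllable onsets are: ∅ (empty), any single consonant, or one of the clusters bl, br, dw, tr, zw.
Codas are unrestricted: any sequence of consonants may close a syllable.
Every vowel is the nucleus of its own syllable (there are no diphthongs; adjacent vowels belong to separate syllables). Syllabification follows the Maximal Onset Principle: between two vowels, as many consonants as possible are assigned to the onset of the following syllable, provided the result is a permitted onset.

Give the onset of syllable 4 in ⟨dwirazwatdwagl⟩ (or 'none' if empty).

Vowels present: i, a, a, a; each is a nucleus, giving 4 syllables.
V1 /i/ – V2 /a/: /r/ → onset of the next syllable (single consonants are always licit onsets).
V2 /a/ – V3 /a/: cluster /zw/ — /zw/ is itself a permitted onset, so the whole cluster goes right; preceding coda = ∅.
V3 /a/ – V4 /a/: /tdw/ — longest licit onset from the right is /dw/, leaving /t/ as coda.
Result: dwi.ra.zwat.dwagl.
Syllable 4 is /dwagl/: onset /dw/, nucleus /a/, coda /gl/.

dw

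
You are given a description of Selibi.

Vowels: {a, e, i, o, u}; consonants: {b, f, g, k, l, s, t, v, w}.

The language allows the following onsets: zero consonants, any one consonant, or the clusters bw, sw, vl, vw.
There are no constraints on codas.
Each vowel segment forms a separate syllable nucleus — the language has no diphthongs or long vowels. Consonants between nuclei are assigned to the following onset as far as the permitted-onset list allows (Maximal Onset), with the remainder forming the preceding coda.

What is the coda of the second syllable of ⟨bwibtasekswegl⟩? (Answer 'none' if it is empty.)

none

Nuclei (vowels): i, a, e, e → 4 syllables.
Between /i/ (V1) and /a/ (V2): /bt/; trying suffixes from longest down, /t/ is the first permitted one, so coda /b/ | onset /t/.
Between /a/ (V2) and /e/ (V3): /s/ → onset of the next syllable (single consonants are always licit onsets).
Between /e/ (V3) and /e/ (V4): cluster /ksw/ — the longest permitted-onset suffix is /sw/; onset = /sw/, preceding coda = /k/.
Syllabification: bwib.ta.sek.swegl.
Syllable 2 is /ta/: onset /t/, nucleus /a/, coda ∅.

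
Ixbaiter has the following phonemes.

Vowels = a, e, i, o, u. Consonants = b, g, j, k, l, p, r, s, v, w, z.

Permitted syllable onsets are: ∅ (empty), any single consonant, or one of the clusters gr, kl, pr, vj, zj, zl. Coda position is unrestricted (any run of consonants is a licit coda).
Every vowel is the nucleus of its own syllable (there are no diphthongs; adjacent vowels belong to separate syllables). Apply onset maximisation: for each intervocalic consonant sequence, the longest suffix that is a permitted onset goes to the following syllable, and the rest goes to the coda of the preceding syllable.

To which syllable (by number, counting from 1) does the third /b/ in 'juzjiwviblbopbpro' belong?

Nuclei (vowels): u, i, i, o, o → 5 syllables.
σ1/σ2 boundary: /zj/ — entire cluster is a permitted onset → onset /zj/, coda ∅.
σ2/σ3 boundary: /wv/; trying suffixes from longest down, /v/ is the first permitted one, so coda /w/ | onset /v/.
σ3/σ4 boundary: /blb/ — longest licit onset from the right is /b/, leaving /bl/ as coda.
σ4/σ5 boundary: /pbpr/ splits as /pb/ + /pr/ (/pr/ is the longest suffix that is a licit onset).
Result: ju.zjiw.vibl.bopb.pro.
The third /b/ is in the coda of syllable 4 (/bopb/).

4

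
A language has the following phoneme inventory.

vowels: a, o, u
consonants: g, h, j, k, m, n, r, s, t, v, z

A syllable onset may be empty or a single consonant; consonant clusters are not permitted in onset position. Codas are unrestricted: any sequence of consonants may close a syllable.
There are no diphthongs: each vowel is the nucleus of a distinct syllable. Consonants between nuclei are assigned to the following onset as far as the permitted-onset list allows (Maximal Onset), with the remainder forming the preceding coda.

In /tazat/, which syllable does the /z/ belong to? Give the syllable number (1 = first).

The vowels are a, a — 2 nuclei, so 2 syllables.
Between /a/ (V1) and /a/ (V2): /z/ is a single consonant, so it becomes the next onset.
Putting it together: ta.zat.
The /z/ is in the onset of syllable 2 (/zat/).

2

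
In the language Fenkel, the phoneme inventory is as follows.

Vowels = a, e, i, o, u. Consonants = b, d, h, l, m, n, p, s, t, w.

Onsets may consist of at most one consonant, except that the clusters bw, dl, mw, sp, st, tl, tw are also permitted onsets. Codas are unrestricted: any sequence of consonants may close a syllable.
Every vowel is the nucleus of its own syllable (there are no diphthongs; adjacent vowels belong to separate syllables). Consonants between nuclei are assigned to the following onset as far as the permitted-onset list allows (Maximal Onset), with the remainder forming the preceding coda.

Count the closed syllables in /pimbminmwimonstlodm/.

The vowels are i, i, i, o, o — 5 nuclei, so 5 syllables.
σ1/σ2 boundary: /mbm/ splits as /mb/ + /m/ (/m/ is the longest suffix that is a licit onset).
σ2/σ3 boundary: /nmw/ splits as /n/ + /mw/ (/mw/ is the longest suffix that is a licit onset).
σ3/σ4 boundary: /m/ → onset of the next syllable (single consonants are always licit onsets).
σ4/σ5 boundary: cluster /nstl/ — the longest permitted-onset suffix is /tl/; onset = /tl/, preceding coda = /ns/.
Putting it together: pimb.min.mwi.mons.tlodm.
Classifying each syllable: /pimb/ (closed), /min/ (closed), /mwi/ (open), /mons/ (closed), /tlodm/ (closed).
Closed syllables: 4.

4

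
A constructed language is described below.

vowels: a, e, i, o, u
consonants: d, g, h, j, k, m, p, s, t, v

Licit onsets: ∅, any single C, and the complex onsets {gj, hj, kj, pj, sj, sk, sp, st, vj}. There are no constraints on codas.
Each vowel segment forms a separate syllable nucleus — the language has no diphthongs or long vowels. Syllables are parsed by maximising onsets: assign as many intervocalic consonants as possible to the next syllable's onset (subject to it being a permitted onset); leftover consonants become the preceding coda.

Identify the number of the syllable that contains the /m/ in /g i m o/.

Vowels present: i, o; each is a nucleus, giving 2 syllables.
V1 /i/ – V2 /o/: /m/ → onset of the next syllable (single consonants are always licit onsets).
Result: gi.mo.
The /m/ is in the onset of syllable 2 (/mo/).

2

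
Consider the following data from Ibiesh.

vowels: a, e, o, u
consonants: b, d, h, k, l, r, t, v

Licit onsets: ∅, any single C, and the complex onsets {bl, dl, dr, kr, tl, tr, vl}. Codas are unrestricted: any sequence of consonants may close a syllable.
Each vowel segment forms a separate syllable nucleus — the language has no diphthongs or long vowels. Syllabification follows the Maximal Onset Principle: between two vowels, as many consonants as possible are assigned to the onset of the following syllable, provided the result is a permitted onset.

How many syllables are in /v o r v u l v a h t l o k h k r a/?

Nuclei (vowels): o, u, a, o, a → 5 syllables.

5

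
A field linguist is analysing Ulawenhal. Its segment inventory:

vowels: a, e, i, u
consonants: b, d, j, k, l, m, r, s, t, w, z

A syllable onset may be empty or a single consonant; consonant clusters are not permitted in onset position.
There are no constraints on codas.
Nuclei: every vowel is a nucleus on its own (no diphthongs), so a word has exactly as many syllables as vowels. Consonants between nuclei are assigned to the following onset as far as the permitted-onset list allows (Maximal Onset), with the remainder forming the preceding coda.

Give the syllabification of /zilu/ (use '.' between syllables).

Nuclei (vowels): i, u → 2 syllables.
Between /i/ (V1) and /u/ (V2): /l/ is a single consonant, so it becomes the next onset.

zi.lu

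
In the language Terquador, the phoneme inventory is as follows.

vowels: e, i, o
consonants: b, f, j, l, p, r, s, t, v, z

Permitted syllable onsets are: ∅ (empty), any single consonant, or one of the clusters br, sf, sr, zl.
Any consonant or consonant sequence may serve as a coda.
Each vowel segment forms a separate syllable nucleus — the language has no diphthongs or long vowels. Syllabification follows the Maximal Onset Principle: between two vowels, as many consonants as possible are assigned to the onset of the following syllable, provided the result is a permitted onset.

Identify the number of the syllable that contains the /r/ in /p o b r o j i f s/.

Vowels present: o, o, i; each is a nucleus, giving 3 syllables.
V1 /o/ – V2 /o/: /br/ is a licit onset in full, so it all attaches to the next syllable.
V2 /o/ – V3 /i/: just /j/ — single C goes to the following onset.
Putting it together: po.bro.jifs.
The /r/ is in the onset of syllable 2 (/bro/).

2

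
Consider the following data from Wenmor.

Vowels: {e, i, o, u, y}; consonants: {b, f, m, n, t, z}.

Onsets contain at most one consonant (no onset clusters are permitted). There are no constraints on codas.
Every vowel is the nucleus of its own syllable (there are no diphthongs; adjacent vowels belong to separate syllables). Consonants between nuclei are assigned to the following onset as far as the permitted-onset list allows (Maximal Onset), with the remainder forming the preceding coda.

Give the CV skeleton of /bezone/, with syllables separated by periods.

The vowels are e, o, e — 3 nuclei, so 3 syllables.
Between /e/ (V1) and /o/ (V2): just /z/ — single C goes to the following onset.
Between /o/ (V2) and /e/ (V3): /n/ → onset of the next syllable (single consonants are always licit onsets).
Putting it together: be.zo.ne.
Mapping each syllable to C/V: /be/ → CV, /zo/ → CV, /ne/ → CV.

CV.CV.CV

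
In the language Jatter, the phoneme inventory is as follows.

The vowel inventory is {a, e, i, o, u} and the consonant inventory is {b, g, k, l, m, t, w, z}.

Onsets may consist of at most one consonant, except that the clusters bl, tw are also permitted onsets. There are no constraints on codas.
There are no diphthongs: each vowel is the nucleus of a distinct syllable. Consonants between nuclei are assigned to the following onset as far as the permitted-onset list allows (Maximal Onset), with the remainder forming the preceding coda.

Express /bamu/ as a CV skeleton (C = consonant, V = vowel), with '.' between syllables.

CV.CV

The vowels are a, u — 2 nuclei, so 2 syllables.
σ1/σ2 boundary: /m/ → onset of the next syllable (single consonants are always licit onsets).
So the parse is ba.mu.
Mapping each syllable to C/V: /ba/ → CV, /mu/ → CV.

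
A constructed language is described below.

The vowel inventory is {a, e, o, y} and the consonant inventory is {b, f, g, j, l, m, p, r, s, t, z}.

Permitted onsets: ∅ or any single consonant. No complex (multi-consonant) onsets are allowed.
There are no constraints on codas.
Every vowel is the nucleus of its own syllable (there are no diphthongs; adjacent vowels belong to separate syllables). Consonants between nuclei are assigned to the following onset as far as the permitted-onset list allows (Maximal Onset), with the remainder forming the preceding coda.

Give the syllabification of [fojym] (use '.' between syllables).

fo.jym

Nuclei (vowels): o, y → 2 syllables.
/o…y/ gap (V1→V2): /j/ → onset of the next syllable (single consonants are always licit onsets).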